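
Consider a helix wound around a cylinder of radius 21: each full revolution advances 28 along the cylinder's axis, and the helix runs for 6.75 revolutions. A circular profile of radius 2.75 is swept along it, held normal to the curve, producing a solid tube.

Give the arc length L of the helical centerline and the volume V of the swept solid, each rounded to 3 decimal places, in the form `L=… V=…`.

2πR = 2π·21 = 131.946891
per-turn = √(131.946891² + 28²) = √(17409.9822 + 784) = √18193.9822 = 134.885070
L = 6.75 × 134.885070 = 910.474224
V = π·2.75² × L = 23.758294 × 910.474224 = 21631.314693

L=910.474 V=21631.315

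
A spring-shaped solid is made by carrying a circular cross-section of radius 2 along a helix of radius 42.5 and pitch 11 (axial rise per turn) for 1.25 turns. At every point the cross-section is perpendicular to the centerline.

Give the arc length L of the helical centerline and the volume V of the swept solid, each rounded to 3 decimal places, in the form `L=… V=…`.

2πR = 2π·42.5 = 267.035376
per-turn = √(267.035376² + 11²) = √(71307.8918 + 121) = √71428.8918 = 267.261841
L = 1.25 × 267.261841 = 334.077302
V = π·2² × L = 12.566371 × 334.077302 = 4198.139186

L=334.077 V=4198.139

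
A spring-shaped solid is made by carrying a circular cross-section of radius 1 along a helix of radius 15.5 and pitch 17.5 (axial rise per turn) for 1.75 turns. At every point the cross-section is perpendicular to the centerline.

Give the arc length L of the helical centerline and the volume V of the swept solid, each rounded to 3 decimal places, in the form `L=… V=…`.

L=173.161 V=544.002

2πR = 2π·15.5 = 97.389372
per-turn = √(97.389372² + 17.5²) = √(9484.6898 + 306.25) = √9790.9398 = 98.949178
L = 1.75 × 98.949178 = 173.161062
V = π·1² × L = 3.141593 × 173.161062 = 544.001519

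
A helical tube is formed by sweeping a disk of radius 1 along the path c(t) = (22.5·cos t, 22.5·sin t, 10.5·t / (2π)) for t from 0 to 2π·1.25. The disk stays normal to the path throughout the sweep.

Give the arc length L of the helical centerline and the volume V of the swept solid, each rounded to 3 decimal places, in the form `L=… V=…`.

2πR = 2π·22.5 = 141.371669
per-turn = √(141.371669² + 10.5²) = √(19985.9489 + 110.25) = √20096.1989 = 141.761063
L = 1.25 × 141.761063 = 177.201328
V = π·1² × L = 3.141593 × 177.201328 = 556.694392

L=177.201 V=556.694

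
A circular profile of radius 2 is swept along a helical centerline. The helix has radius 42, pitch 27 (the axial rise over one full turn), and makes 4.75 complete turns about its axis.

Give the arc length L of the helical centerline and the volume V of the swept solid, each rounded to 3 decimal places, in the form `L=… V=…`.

L=1260.039 V=15834.120

2πR = 2π·42 = 263.893783
per-turn = √(263.893783² + 27²) = √(69639.9287 + 729) = √70368.9287 = 265.271424
L = 4.75 × 265.271424 = 1260.039266
V = π·2² × L = 12.566371 × 1260.039266 = 15834.120410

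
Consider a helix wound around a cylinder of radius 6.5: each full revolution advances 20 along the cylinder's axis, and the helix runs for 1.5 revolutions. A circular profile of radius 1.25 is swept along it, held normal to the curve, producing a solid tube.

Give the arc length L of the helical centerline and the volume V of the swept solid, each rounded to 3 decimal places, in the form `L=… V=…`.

2πR = 2π·6.5 = 40.840704
per-turn = √(40.840704² + 20²) = √(1667.9631 + 400) = √2067.9631 = 45.474863
L = 1.5 × 45.474863 = 68.212294
V = π·1.25² × L = 4.908739 × 68.212294 = 334.836316

L=68.212 V=334.836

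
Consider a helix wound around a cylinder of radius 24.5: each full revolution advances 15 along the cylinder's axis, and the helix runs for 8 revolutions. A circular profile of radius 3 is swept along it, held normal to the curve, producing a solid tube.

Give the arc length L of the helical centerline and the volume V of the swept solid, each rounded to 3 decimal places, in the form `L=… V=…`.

2πR = 2π·24.5 = 153.938040
per-turn = √(153.938040² + 15²) = √(23696.9202 + 225) = √23921.9202 = 154.667127
L = 8 × 154.667127 = 1237.337016
V = π·3² × L = 28.274334 × 1237.337016 = 34984.879910

L=1237.337 V=34984.880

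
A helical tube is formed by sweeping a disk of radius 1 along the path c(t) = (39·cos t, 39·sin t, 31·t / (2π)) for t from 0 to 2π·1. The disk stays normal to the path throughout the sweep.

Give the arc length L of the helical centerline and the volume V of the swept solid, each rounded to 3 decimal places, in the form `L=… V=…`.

2πR = 2π·39 = 245.044227
per-turn = √(245.044227² + 31²) = √(60046.6732 + 961) = √61007.6732 = 246.997314
L = 1 × 246.997314 = 246.997314
V = π·1² × L = 3.141593 × 246.997314 = 775.964947

L=246.997 V=775.965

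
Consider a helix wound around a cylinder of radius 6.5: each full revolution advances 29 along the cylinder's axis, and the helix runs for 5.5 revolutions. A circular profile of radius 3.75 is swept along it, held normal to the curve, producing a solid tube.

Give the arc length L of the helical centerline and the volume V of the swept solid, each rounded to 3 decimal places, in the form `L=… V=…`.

2πR = 2π·6.5 = 40.840704
per-turn = √(40.840704² + 29²) = √(1667.9631 + 841) = √2508.9631 = 50.089551
L = 5.5 × 50.089551 = 275.492532
V = π·3.75² × L = 44.178647 × 275.492532 = 12170.887230

L=275.493 V=12170.887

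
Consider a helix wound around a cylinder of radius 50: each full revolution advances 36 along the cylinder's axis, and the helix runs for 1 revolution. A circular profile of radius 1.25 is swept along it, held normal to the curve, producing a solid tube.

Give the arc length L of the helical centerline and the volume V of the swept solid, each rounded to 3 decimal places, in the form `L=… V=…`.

L=316.215 V=1552.218

2πR = 2π·50 = 314.159265
per-turn = √(314.159265² + 36²) = √(98696.0440 + 1296) = √99992.0440 = 316.215186
L = 1 × 316.215186 = 316.215186
V = π·1.25² × L = 4.908739 × 316.215186 = 1552.217666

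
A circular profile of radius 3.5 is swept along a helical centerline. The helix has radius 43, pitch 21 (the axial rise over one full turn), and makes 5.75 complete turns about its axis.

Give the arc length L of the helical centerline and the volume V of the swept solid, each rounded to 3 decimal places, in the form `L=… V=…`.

2πR = 2π·43 = 270.176968
per-turn = √(270.176968² + 21²) = √(72995.5942 + 441) = √73436.5942 = 270.991871
L = 5.75 × 270.991871 = 1558.203258
V = π·3.5² × L = 38.484510 × 1558.203258 = 59966.688885

L=1558.203 V=59966.689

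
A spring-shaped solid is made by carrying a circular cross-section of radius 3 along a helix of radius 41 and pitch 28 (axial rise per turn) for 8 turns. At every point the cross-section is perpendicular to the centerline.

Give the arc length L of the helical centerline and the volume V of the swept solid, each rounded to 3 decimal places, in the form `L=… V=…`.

L=2073.022 V=58613.329

2πR = 2π·41 = 257.610598
per-turn = √(257.610598² + 28²) = √(66363.2200 + 784) = √67147.2200 = 259.127806
L = 8 × 259.127806 = 2073.022450
V = π·3² × L = 28.274334 × 2073.022450 = 58613.328906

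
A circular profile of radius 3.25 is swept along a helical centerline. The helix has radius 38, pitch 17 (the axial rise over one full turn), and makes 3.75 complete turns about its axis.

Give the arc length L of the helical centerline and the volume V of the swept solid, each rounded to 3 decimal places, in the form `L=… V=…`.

L=897.621 V=29785.808

2πR = 2π·38 = 238.761042
per-turn = √(238.761042² + 17²) = √(57006.8350 + 289) = √57295.8350 = 239.365484
L = 3.75 × 239.365484 = 897.620566
V = π·3.25² × L = 33.183072 × 897.620566 = 29785.808223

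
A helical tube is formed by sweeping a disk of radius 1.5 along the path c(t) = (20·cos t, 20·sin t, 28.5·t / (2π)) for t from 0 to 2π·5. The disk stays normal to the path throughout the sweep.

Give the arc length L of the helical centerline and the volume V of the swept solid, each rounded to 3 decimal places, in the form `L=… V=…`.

L=644.275 V=4554.112

2πR = 2π·20 = 125.663706
per-turn = √(125.663706² + 28.5²) = √(15791.3670 + 812.25) = √16603.6170 = 128.855023
L = 5 × 128.855023 = 644.275117
V = π·1.5² × L = 7.068583 × 644.275117 = 4554.112441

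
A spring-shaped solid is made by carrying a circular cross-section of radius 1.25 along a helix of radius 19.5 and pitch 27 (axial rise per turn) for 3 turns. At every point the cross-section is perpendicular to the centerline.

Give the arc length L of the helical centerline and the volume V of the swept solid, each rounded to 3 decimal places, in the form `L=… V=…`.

L=376.385 V=1847.578

2πR = 2π·19.5 = 122.522113
per-turn = √(122.522113² + 27²) = √(15011.6683 + 729) = √15740.6683 = 125.461820
L = 3 × 125.461820 = 376.385460
V = π·1.25² × L = 4.908739 × 376.385460 = 1847.577807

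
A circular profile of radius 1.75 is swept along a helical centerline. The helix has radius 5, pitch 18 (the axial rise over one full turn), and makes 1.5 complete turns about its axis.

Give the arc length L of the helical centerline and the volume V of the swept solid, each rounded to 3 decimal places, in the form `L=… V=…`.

2πR = 2π·5 = 31.415927
per-turn = √(31.415927² + 18²) = √(986.9604 + 324) = √1310.9604 = 36.207188
L = 1.5 × 36.207188 = 54.310782
V = π·1.75² × L = 9.621128 × 54.310782 = 522.530954

L=54.311 V=522.531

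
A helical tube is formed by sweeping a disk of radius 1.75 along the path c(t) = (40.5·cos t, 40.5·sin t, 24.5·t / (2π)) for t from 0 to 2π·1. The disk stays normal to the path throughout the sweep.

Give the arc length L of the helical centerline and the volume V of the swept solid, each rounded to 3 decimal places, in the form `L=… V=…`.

L=255.646 V=2459.600

2πR = 2π·40.5 = 254.469005
per-turn = √(254.469005² + 24.5²) = √(64754.4745 + 600.25) = √65354.7245 = 255.645701
L = 1 × 255.645701 = 255.645701
V = π·1.75² × L = 9.621128 × 255.645701 = 2459.599885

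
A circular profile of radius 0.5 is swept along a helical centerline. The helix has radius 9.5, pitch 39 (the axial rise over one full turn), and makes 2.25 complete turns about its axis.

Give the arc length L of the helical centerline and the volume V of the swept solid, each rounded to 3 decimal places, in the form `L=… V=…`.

L=160.429 V=126.000

2πR = 2π·9.5 = 59.690260
per-turn = √(59.690260² + 39²) = √(3562.9272 + 1521) = √5083.9272 = 71.301663
L = 2.25 × 71.301663 = 160.428742
V = π·0.5² × L = 0.785398 × 160.428742 = 126.000440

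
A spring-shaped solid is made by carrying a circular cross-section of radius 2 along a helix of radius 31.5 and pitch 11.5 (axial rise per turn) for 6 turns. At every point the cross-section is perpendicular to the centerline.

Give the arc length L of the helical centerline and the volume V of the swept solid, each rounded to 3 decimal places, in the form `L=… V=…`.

2πR = 2π·31.5 = 197.920337
per-turn = √(197.920337² + 11.5²) = √(39172.4599 + 132.25) = √39304.7099 = 198.254155
L = 6 × 198.254155 = 1189.524928
V = π·2² × L = 12.566371 × 1189.524928 = 14948.011105

L=1189.525 V=14948.011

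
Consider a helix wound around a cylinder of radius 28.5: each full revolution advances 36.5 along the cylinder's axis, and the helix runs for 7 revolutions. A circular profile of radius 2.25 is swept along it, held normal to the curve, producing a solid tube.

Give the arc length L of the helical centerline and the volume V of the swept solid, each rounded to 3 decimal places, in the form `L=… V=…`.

2πR = 2π·28.5 = 179.070781
per-turn = √(179.070781² + 36.5²) = √(32066.3447 + 1332.25) = √33398.5947 = 182.752824
L = 7 × 182.752824 = 1279.269768
V = π·2.25² × L = 15.904313 × 1279.269768 = 20345.906563

L=1279.270 V=20345.907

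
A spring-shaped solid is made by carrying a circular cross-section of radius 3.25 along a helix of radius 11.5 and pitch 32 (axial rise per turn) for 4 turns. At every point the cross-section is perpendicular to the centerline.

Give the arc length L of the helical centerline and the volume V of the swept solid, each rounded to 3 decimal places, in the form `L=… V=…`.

2πR = 2π·11.5 = 72.256631
per-turn = √(72.256631² + 32²) = √(5221.0207 + 1024) = √6245.0207 = 79.025444
L = 4 × 79.025444 = 316.101774
V = π·3.25² × L = 33.183072 × 316.101774 = 10489.228060

L=316.102 V=10489.228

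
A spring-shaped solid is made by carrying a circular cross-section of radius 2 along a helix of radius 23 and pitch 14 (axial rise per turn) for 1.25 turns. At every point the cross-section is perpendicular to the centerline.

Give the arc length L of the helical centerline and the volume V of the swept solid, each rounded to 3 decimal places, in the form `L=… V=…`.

L=181.487 V=2280.636

2πR = 2π·23 = 144.513262
per-turn = √(144.513262² + 14²) = √(20884.0829 + 196) = √21080.0829 = 145.189817
L = 1.25 × 145.189817 = 181.487271
V = π·2² × L = 12.566371 × 181.487271 = 2280.636310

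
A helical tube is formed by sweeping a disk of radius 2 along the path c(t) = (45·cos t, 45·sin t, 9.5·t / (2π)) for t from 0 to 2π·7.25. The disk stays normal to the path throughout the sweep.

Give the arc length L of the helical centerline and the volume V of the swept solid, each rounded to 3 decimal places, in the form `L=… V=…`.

L=2051.046 V=25774.204

2πR = 2π·45 = 282.743339
per-turn = √(282.743339² + 9.5²) = √(79943.7956 + 90.25) = √80034.0456 = 282.902891
L = 7.25 × 282.902891 = 2051.045959
V = π·2² × L = 12.566371 × 2051.045959 = 25774.203663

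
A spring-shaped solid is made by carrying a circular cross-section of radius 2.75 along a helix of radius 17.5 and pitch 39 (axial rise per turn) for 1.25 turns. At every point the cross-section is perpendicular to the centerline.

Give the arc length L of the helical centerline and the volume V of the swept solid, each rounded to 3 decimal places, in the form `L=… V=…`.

2πR = 2π·17.5 = 109.955743
per-turn = √(109.955743² + 39²) = √(12090.2654 + 1521) = √13611.2654 = 116.667328
L = 1.25 × 116.667328 = 145.834160
V = π·2.75² × L = 23.758294 × 145.834160 = 3464.770909

L=145.834 V=3464.771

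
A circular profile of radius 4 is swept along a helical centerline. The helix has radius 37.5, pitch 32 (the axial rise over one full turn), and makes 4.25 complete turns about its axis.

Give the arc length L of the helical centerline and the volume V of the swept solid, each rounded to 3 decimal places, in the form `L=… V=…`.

2πR = 2π·37.5 = 235.619449
per-turn = √(235.619449² + 32²) = √(55516.5248 + 1024) = √56540.5248 = 237.782516
L = 4.25 × 237.782516 = 1010.575692
V = π·4² × L = 50.265482 × 1010.575692 = 50797.074697

L=1010.576 V=50797.075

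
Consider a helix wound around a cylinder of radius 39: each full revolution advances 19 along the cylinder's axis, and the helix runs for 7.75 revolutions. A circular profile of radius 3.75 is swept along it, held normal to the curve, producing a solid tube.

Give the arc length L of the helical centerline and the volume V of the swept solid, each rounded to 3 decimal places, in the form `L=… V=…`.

2πR = 2π·39 = 245.044227
per-turn = √(245.044227² + 19²) = √(60046.6732 + 361) = √60407.6732 = 245.779725
L = 7.75 × 245.779725 = 1904.792868
V = π·3.75² × L = 44.178647 × 1904.792868 = 84151.171137

L=1904.793 V=84151.171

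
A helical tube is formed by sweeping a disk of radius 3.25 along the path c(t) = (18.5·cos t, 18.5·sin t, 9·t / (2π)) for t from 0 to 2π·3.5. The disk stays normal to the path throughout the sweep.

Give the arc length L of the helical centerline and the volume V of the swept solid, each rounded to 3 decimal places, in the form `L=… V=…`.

2πR = 2π·18.5 = 116.238928
per-turn = √(116.238928² + 9²) = √(13511.4884 + 81) = √13592.4884 = 116.586828
L = 3.5 × 116.586828 = 408.053897
V = π·3.25² × L = 33.183072 × 408.053897 = 13540.482023

L=408.054 V=13540.482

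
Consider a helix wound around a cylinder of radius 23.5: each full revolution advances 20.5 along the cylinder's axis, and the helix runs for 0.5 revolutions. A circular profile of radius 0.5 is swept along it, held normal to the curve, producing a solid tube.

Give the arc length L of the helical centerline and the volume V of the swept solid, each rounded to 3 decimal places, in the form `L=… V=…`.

L=74.536 V=58.540

2πR = 2π·23.5 = 147.654855
per-turn = √(147.654855² + 20.5²) = √(21801.9561 + 420.25) = √22222.2061 = 149.071144
L = 0.5 × 149.071144 = 74.535572
V = π·0.5² × L = 0.785398 × 74.535572 = 58.540102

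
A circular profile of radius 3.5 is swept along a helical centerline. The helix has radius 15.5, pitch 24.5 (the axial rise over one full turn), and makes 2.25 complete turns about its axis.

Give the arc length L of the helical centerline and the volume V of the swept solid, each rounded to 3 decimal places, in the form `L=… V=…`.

L=225.954 V=8695.712

2πR = 2π·15.5 = 97.389372
per-turn = √(97.389372² + 24.5²) = √(9484.6898 + 600.25) = √10084.9398 = 100.423801
L = 2.25 × 100.423801 = 225.953552
V = π·3.5² × L = 38.484510 × 225.953552 = 8695.711752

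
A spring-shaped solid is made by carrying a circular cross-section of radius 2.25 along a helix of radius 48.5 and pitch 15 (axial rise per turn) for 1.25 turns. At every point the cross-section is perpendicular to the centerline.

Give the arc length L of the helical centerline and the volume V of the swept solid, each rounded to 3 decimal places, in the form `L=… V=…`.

L=381.379 V=6065.576

2πR = 2π·48.5 = 304.734487
per-turn = √(304.734487² + 15²) = √(92863.1078 + 225) = √93088.1078 = 305.103438
L = 1.25 × 305.103438 = 381.379297
V = π·2.25² × L = 15.904313 × 381.379297 = 6065.575644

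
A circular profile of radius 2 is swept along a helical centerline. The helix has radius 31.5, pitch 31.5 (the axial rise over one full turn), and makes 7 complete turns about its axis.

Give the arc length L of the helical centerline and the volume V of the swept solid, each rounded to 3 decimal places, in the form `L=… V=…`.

L=1402.879 V=17629.103

2πR = 2π·31.5 = 197.920337
per-turn = √(197.920337² + 31.5²) = √(39172.4599 + 992.25) = √40164.7099 = 200.411352
L = 7 × 200.411352 = 1402.879462
V = π·2² × L = 12.566371 × 1402.879462 = 17629.103241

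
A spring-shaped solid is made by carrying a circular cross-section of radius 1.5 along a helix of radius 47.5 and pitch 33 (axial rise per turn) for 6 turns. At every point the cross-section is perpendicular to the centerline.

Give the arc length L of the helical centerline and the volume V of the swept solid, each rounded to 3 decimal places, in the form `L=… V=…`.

2πR = 2π·47.5 = 298.451302
per-turn = √(298.451302² + 33²) = √(89073.1797 + 1089) = √90162.1797 = 300.270178
L = 6 × 300.270178 = 1801.621067
V = π·1.5² × L = 7.068583 × 1801.621067 = 12734.908896

L=1801.621 V=12734.909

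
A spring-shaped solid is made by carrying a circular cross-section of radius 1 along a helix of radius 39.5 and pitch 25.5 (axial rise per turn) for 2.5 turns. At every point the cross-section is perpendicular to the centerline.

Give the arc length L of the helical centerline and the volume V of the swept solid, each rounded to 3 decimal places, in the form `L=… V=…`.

L=623.731 V=1959.509

2πR = 2π·39.5 = 248.185820
per-turn = √(248.185820² + 25.5²) = √(61596.2011 + 650.25) = √62246.4511 = 249.492387
L = 2.5 × 249.492387 = 623.730967
V = π·1² × L = 3.141593 × 623.730967 = 1959.508624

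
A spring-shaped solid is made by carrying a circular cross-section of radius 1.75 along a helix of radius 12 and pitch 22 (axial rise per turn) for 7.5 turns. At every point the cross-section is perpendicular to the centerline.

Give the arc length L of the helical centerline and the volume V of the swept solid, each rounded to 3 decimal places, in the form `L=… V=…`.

L=589.067 V=5667.491

2πR = 2π·12 = 75.398224
per-turn = √(75.398224² + 22²) = √(5684.8921 + 484) = √6168.8921 = 78.542295
L = 7.5 × 78.542295 = 589.067214
V = π·1.75² × L = 9.621128 × 589.067214 = 5667.490773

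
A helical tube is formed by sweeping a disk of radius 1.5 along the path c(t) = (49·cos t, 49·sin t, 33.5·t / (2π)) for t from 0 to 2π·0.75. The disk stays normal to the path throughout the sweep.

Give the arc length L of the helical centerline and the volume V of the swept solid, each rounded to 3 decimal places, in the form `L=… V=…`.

L=232.270 V=1641.820

2πR = 2π·49 = 307.876080
per-turn = √(307.876080² + 33.5²) = √(94787.6807 + 1122.25) = √95909.9307 = 309.693285
L = 0.75 × 309.693285 = 232.269964
V = π·1.5² × L = 7.068583 × 232.269964 = 1641.819626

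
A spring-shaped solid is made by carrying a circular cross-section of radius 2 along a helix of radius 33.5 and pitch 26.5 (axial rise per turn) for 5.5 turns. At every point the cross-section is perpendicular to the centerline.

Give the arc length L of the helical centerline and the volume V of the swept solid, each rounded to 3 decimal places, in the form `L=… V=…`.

2πR = 2π·33.5 = 210.486708
per-turn = √(210.486708² + 26.5²) = √(44304.6542 + 702.25) = √45006.9042 = 212.148307
L = 5.5 × 212.148307 = 1166.815688
V = π·2² × L = 12.566371 × 1166.815688 = 14662.638379

L=1166.816 V=14662.638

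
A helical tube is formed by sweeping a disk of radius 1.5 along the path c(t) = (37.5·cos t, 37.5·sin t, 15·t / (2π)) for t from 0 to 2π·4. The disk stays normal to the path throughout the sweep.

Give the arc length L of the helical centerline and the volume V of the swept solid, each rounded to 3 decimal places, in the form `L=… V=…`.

2πR = 2π·37.5 = 235.619449
per-turn = √(235.619449² + 15²) = √(55516.5248 + 225) = √55741.5248 = 236.096431
L = 4 × 236.096431 = 944.385724
V = π·1.5² × L = 7.068583 × 944.385724 = 6675.469320

L=944.386 V=6675.469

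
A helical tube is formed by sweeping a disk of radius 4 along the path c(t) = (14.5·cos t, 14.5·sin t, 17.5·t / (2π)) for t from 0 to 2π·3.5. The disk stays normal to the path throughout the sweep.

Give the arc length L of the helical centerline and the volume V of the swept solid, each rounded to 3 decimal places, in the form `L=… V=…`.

L=324.701 V=16321.249

2πR = 2π·14.5 = 91.106187
per-turn = √(91.106187² + 17.5²) = √(8300.3373 + 306.25) = √8606.5873 = 92.771695
L = 3.5 × 92.771695 = 324.700931
V = π·4² × L = 50.265482 × 324.700931 = 16321.248939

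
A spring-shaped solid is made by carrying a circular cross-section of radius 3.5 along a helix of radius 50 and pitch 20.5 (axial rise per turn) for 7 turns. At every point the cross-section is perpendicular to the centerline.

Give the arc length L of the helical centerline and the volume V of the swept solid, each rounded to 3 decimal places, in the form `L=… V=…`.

L=2203.792 V=84811.849

2πR = 2π·50 = 314.159265
per-turn = √(314.159265² + 20.5²) = √(98696.0440 + 420.25) = √99116.2940 = 314.827404
L = 7 × 314.827404 = 2203.791825
V = π·3.5² × L = 38.484510 × 2203.791825 = 84811.848529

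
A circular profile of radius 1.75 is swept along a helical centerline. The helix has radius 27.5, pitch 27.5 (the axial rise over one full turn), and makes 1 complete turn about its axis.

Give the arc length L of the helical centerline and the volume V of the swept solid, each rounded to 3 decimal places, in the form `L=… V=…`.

2πR = 2π·27.5 = 172.787596
per-turn = √(172.787596² + 27.5²) = √(29855.5533 + 756.25) = √30611.8033 = 174.962291
L = 1 × 174.962291 = 174.962291
V = π·1.75² × L = 9.621128 × 174.962291 = 1683.334511

L=174.962 V=1683.335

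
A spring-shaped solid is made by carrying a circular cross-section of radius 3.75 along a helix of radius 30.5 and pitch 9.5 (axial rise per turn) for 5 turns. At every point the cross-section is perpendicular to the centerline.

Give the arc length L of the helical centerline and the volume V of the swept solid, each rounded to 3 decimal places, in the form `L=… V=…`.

L=959.362 V=42383.332

2πR = 2π·30.5 = 191.637152
per-turn = √(191.637152² + 9.5²) = √(36724.7980 + 90.25) = √36815.0480 = 191.872478
L = 5 × 191.872478 = 959.362392
V = π·3.75² × L = 44.178647 × 959.362392 = 42383.332170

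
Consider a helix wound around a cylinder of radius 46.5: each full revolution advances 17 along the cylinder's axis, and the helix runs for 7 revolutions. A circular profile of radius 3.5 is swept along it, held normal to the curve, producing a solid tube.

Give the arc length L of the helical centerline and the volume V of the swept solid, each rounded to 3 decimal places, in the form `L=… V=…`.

L=2048.636 V=78840.750

2πR = 2π·46.5 = 292.168117
per-turn = √(292.168117² + 17²) = √(85362.2085 + 289) = √85651.2085 = 292.662277
L = 7 × 292.662277 = 2048.635940
V = π·3.5² × L = 38.484510 × 2048.635940 = 78840.750334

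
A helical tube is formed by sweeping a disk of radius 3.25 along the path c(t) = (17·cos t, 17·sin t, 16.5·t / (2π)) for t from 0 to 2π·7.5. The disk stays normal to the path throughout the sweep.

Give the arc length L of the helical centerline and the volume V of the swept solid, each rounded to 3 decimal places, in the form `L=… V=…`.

2πR = 2π·17 = 106.814150
per-turn = √(106.814150² + 16.5²) = √(11409.2627 + 272.25) = √11681.5127 = 108.081047
L = 7.5 × 108.081047 = 810.607851
V = π·3.25² × L = 33.183072 × 810.607851 = 26898.459022

L=810.608 V=26898.459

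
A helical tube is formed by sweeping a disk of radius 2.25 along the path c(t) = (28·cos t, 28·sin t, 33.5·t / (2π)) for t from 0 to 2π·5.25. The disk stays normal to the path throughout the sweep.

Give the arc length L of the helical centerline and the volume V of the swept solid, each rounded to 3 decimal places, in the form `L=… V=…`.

2πR = 2π·28 = 175.929189
per-turn = √(175.929189² + 33.5²) = √(30951.0794 + 1122.25) = √32073.3294 = 179.090283
L = 5.25 × 179.090283 = 940.223985
V = π·2.25² × L = 15.904313 × 940.223985 = 14953.616365

L=940.224 V=14953.616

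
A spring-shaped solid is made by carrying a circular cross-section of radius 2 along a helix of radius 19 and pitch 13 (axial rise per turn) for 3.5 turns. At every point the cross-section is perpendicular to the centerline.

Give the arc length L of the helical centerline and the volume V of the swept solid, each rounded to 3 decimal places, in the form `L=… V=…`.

L=420.302 V=5281.669

2πR = 2π·19 = 119.380521
per-turn = √(119.380521² + 13²) = √(14251.7088 + 169) = √14420.7088 = 120.086255
L = 3.5 × 120.086255 = 420.301894
V = π·2² × L = 12.566371 × 420.301894 = 5281.669372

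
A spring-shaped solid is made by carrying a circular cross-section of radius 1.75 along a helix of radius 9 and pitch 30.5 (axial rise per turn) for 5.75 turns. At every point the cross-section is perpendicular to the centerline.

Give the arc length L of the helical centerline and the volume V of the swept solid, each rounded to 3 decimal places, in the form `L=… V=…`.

L=369.435 V=3554.379

2πR = 2π·9 = 56.548668
per-turn = √(56.548668² + 30.5²) = √(3197.7518 + 930.25) = √4128.0018 = 64.249528
L = 5.75 × 64.249528 = 369.434785
V = π·1.75² × L = 9.621128 × 369.434785 = 3554.379170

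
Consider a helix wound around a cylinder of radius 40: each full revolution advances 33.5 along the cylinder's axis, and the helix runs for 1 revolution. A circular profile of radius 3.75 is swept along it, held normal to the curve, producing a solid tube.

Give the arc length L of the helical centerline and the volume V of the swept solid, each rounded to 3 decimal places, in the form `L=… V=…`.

2πR = 2π·40 = 251.327412
per-turn = √(251.327412² + 33.5²) = √(63165.4682 + 1122.25) = √64287.7182 = 253.550228
L = 1 × 253.550228 = 253.550228
V = π·3.75² × L = 44.178647 × 253.550228 = 11201.505945

L=253.550 V=11201.506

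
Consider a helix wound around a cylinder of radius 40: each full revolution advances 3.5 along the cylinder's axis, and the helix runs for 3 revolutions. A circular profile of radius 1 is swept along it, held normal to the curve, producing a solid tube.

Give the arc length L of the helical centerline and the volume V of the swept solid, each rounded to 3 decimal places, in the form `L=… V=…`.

L=754.055 V=2368.935

2πR = 2π·40 = 251.327412
per-turn = √(251.327412² + 3.5²) = √(63165.4682 + 12.25) = √63177.7182 = 251.351782
L = 3 × 251.351782 = 754.055345
V = π·1² × L = 3.141593 × 754.055345 = 2368.934733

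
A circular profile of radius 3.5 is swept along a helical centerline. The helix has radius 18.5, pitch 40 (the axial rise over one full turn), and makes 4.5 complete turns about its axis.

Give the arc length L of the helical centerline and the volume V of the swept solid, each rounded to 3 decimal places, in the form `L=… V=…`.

2πR = 2π·18.5 = 116.238928
per-turn = √(116.238928² + 40²) = √(13511.4884 + 1600) = √15111.4884 = 122.928794
L = 4.5 × 122.928794 = 553.179574
V = π·3.5² × L = 38.484510 × 553.179574 = 21288.844834

L=553.180 V=21288.845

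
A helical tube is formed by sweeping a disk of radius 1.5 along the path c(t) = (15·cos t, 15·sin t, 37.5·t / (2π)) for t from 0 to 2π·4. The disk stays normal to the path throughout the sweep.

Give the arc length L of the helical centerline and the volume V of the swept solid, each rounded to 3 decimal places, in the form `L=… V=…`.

L=405.737 V=2867.984

2πR = 2π·15 = 94.247780
per-turn = √(94.247780² + 37.5²) = √(8882.6440 + 1406.25) = √10288.8940 = 101.434185
L = 4 × 101.434185 = 405.736741
V = π·1.5² × L = 7.068583 × 405.736741 = 2867.984024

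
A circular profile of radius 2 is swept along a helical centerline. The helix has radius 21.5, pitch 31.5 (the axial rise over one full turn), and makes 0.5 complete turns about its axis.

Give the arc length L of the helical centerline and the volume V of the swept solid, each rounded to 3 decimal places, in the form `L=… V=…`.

L=69.356 V=871.556

2πR = 2π·21.5 = 135.088484
per-turn = √(135.088484² + 31.5²) = √(18248.8985 + 992.25) = √19241.1485 = 138.712467
L = 0.5 × 138.712467 = 69.356234
V = π·2² × L = 12.566371 × 69.356234 = 871.556135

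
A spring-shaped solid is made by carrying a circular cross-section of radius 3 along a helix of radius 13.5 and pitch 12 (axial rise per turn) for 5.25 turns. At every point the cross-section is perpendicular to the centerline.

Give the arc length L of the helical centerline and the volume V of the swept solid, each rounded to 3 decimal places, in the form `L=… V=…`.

2πR = 2π·13.5 = 84.823002
per-turn = √(84.823002² + 12²) = √(7194.9416 + 144) = √7338.9416 = 85.667623
L = 5.25 × 85.667623 = 449.755020
V = π·3² × L = 28.274334 × 449.755020 = 12716.523603

L=449.755 V=12716.524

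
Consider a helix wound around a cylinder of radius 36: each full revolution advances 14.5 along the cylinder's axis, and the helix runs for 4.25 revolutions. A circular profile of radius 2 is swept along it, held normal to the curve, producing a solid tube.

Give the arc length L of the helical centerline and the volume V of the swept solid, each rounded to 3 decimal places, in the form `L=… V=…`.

L=963.301 V=12105.192

2πR = 2π·36 = 226.194671
per-turn = √(226.194671² + 14.5²) = √(51164.0292 + 210.25) = √51374.2792 = 226.658949
L = 4.25 × 226.658949 = 963.300534
V = π·2² × L = 12.566371 × 963.300534 = 12105.191520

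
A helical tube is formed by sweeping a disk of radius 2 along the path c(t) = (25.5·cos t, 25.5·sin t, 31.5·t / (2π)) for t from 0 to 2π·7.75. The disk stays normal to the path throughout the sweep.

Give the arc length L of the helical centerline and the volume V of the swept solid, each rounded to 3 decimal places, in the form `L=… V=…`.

L=1265.485 V=15902.552

2πR = 2π·25.5 = 160.221225
per-turn = √(160.221225² + 31.5²) = √(25670.8410 + 992.25) = √26663.0910 = 163.288368
L = 7.75 × 163.288368 = 1265.484850
V = π·2² × L = 12.566371 × 1265.484850 = 15902.551634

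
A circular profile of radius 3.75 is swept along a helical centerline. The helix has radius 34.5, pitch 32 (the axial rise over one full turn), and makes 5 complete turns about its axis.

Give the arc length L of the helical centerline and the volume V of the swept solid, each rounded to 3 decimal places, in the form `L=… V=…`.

2πR = 2π·34.5 = 216.769893
per-turn = √(216.769893² + 32²) = √(46989.1866 + 1024) = √48013.1866 = 219.119115
L = 5 × 219.119115 = 1095.595575
V = π·3.75² × L = 44.178647 × 1095.595575 = 48401.929822

L=1095.596 V=48401.930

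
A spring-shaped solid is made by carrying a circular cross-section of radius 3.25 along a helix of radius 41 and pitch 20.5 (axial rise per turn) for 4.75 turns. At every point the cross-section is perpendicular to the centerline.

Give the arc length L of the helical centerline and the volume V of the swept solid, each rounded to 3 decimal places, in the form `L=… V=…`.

L=1227.519 V=40732.840

2πR = 2π·41 = 257.610598
per-turn = √(257.610598² + 20.5²) = √(66363.2200 + 420.25) = √66783.4700 = 258.424979
L = 4.75 × 258.424979 = 1227.518652
V = π·3.25² × L = 33.183072 × 1227.518652 = 40732.840316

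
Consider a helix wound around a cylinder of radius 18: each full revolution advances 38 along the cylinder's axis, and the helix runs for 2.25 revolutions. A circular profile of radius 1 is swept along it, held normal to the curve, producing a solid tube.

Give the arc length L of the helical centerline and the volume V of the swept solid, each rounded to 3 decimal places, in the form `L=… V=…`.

2πR = 2π·18 = 113.097336
per-turn = √(113.097336² + 38²) = √(12791.0073 + 1444) = √14235.0073 = 119.310550
L = 2.25 × 119.310550 = 268.448737
V = π·1² × L = 3.141593 × 268.448737 = 843.356580

L=268.449 V=843.357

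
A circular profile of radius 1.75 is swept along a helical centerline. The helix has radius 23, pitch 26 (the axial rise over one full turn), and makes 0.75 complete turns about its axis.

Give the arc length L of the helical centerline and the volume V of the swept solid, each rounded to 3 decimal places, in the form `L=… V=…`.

2πR = 2π·23 = 144.513262
per-turn = √(144.513262² + 26²) = √(20884.0829 + 676) = √21560.0829 = 146.833521
L = 0.75 × 146.833521 = 110.125141
V = π·1.75² × L = 9.621128 × 110.125141 = 1059.528021

L=110.125 V=1059.528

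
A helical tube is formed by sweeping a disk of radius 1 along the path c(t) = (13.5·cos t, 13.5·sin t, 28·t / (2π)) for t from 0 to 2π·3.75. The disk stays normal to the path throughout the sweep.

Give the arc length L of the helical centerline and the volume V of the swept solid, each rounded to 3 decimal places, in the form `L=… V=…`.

L=334.968 V=1052.334

2πR = 2π·13.5 = 84.823002
per-turn = √(84.823002² + 28²) = √(7194.9416 + 784) = √7978.9416 = 89.324922
L = 3.75 × 89.324922 = 334.968456
V = π·1² × L = 3.141593 × 334.968456 = 1052.334440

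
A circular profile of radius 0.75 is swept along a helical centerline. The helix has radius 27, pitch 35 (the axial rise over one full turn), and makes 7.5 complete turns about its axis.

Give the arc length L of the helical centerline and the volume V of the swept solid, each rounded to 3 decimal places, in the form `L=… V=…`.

2πR = 2π·27 = 169.646003
per-turn = √(169.646003² + 35²) = √(28779.7664 + 1225) = √30004.7664 = 173.218840
L = 7.5 × 173.218840 = 1299.141298
V = π·0.75² × L = 1.767146 × 1299.141298 = 2295.772176

L=1299.141 V=2295.772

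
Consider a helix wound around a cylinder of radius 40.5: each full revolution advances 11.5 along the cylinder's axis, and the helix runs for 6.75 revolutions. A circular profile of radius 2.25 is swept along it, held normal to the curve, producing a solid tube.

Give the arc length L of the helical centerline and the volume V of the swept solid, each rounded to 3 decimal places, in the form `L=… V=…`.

L=1719.419 V=27346.176

2πR = 2π·40.5 = 254.469005
per-turn = √(254.469005² + 11.5²) = √(64754.4745 + 132.25) = √64886.7245 = 254.728727
L = 6.75 × 254.728727 = 1719.418909
V = π·2.25² × L = 15.904313 × 1719.418909 = 27346.176175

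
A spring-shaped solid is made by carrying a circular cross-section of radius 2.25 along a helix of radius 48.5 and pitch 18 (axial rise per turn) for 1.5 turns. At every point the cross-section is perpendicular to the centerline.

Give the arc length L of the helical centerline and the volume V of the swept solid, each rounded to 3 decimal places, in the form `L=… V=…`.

L=457.898 V=7282.560

2πR = 2π·48.5 = 304.734487
per-turn = √(304.734487² + 18²) = √(92863.1078 + 324) = √93187.1078 = 305.265635
L = 1.5 × 305.265635 = 457.898452
V = π·2.25² × L = 15.904313 × 457.898452 = 7282.560219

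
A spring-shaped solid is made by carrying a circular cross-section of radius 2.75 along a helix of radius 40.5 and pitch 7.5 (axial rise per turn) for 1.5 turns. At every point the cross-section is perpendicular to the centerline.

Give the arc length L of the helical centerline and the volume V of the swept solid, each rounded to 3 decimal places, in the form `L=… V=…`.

L=381.869 V=9072.562

2πR = 2π·40.5 = 254.469005
per-turn = √(254.469005² + 7.5²) = √(64754.4745 + 56.25) = √64810.7245 = 254.579505
L = 1.5 × 254.579505 = 381.869258
V = π·2.75² × L = 23.758294 × 381.869258 = 9072.562266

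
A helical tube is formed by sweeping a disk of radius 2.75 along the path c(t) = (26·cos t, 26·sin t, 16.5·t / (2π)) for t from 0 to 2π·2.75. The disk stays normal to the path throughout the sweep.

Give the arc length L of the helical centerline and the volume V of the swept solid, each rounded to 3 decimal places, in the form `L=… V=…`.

L=451.533 V=10727.664

2πR = 2π·26 = 163.362818
per-turn = √(163.362818² + 16.5²) = √(26687.4103 + 272.25) = √26959.6603 = 164.193972
L = 2.75 × 164.193972 = 451.533422
V = π·2.75² × L = 23.758294 × 451.533422 = 10727.663986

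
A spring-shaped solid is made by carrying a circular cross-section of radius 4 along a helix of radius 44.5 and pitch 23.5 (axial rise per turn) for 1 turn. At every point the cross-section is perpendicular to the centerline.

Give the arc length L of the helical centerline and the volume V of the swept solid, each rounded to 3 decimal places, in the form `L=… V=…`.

2πR = 2π·44.5 = 279.601746
per-turn = √(279.601746² + 23.5²) = √(78177.1365 + 552.25) = √78729.3865 = 280.587574
L = 1 × 280.587574 = 280.587574
V = π·4² × L = 50.265482 × 280.587574 = 14103.869759

L=280.588 V=14103.870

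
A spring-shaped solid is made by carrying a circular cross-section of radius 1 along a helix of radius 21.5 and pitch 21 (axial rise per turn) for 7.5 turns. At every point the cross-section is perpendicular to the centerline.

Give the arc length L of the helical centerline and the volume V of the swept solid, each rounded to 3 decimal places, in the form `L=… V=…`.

L=1025.333 V=3221.177

2πR = 2π·21.5 = 135.088484
per-turn = √(135.088484² + 21²) = √(18248.8985 + 441) = √18689.8985 = 136.711004
L = 7.5 × 136.711004 = 1025.332528
V = π·1² × L = 3.141593 × 1025.332528 = 3221.177137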